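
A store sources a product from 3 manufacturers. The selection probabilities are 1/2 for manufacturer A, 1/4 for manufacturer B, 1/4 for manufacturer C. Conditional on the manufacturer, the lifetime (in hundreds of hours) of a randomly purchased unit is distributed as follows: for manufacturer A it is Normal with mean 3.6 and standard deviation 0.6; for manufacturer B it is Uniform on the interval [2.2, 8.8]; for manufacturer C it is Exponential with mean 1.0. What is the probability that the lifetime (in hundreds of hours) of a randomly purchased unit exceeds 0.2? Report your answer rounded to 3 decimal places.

Conditional on each manufacturer, P(X > 0.2): A: 1; B: 1; C: 0.818731.
By total probability, P(X > 0.2) = 0.5·1 + 0.25·1 + 0.25·0.818731 = 0.954683.

0.955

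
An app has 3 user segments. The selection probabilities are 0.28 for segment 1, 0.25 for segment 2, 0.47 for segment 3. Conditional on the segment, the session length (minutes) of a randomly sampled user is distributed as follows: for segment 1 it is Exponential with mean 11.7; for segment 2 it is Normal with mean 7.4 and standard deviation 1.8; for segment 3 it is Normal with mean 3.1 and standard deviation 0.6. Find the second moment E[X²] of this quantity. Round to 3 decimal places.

For each component E[X²] = Var + (mean)², giving 1: 273.78; 2: 58; 3: 9.97.
Overall E[X²] = 0.28·273.78 + 0.25·58 + 0.47·9.97 = 95.8443.

95.844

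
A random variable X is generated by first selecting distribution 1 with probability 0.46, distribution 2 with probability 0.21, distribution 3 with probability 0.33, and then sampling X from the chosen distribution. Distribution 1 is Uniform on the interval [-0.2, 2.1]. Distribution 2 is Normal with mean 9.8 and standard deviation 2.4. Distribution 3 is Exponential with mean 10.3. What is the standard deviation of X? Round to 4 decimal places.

Per component, 1: μ=0.95, E[X²]=1.34333; 2: μ=9.8, E[X²]=101.8; 3: μ=10.3, E[X²]=212.18.
E[X] = 0.46·0.95 + 0.21·9.8 + 0.33·10.3 = 5.894.
E[X²] = 0.46·1.34333 + 0.21·101.8 + 0.33·212.18 = 92.0153.
Var(X) = E[X²] − (E[X])² = 92.0153 − 34.7392 = 57.2761.
SD(X) = √57.2761 = 7.5681.

7.5681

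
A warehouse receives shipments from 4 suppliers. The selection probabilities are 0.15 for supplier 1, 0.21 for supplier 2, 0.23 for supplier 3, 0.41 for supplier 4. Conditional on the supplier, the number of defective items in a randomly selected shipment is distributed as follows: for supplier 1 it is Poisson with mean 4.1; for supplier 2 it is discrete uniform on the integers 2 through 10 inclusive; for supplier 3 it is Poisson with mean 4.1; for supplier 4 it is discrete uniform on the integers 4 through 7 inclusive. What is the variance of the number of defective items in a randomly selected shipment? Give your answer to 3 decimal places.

4.085

Per component, 1: μ=4.1, E[X²]=20.91; 2: μ=6, E[X²]=42.6667; 3: μ=4.1, E[X²]=20.91; 4: μ=5.5, E[X²]=31.5.
E[X] = 0.15·4.1 + 0.21·6 + 0.23·4.1 + 0.41·5.5 = 5.073.
E[X²] = 0.15·20.91 + 0.21·42.6667 + 0.23·20.91 + 0.41·31.5 = 29.8208.
Var(X) = E[X²] − (E[X])² = 29.8208 − 25.7353 = 4.08547.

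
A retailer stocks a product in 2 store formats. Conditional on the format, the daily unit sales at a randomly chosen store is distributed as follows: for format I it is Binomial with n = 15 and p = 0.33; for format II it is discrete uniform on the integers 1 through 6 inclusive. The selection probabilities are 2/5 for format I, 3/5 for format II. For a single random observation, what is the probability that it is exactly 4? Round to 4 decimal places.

Conditional on each format, P(X = 4): I: 0.197702; II: 0.166667.
By total probability, P(X = 4) = 0.4·0.197702 + 0.6·0.166667 = 0.179081.

0.1791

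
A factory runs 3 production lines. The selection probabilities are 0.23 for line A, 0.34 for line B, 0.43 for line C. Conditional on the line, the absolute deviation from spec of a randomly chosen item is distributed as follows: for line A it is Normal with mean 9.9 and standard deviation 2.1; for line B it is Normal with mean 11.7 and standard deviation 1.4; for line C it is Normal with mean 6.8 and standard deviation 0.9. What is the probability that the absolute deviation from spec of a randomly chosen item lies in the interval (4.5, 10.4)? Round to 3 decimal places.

0.623

Conditional on each line, P(4.5 < X < 10.4): A: 0.589032; B: 0.176555; C: 0.994667.
By total probability, P(4.5 < X < 10.4) = 0.23·0.589032 + 0.34·0.176555 + 0.43·0.994667 = 0.623213.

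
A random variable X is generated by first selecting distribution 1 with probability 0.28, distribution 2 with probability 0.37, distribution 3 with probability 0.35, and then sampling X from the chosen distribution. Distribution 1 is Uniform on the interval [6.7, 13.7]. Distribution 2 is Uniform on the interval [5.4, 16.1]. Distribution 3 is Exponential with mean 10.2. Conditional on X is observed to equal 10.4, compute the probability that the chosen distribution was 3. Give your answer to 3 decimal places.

Likelihoods f(10.4 | ·): 1: 0.142857; 2: 0.0934579; 3: 0.0353663.
Posterior ∝ prior × likelihood. Numerator for 3: 0.35·0.0353663 = 0.0123782.
Normalizing constant: 0.28·0.142857 + 0.37·0.0934579 + 0.35·0.0353663 = 0.0869576.
P(3 | observation) = 0.0123782 / 0.0869576 = 0.142348.

0.142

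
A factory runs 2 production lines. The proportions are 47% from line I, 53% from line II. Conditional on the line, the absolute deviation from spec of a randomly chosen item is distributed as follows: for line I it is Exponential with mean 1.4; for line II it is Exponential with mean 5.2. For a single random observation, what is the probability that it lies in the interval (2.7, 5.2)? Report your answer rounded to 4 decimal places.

Conditional on each line, P(2.7 < X < 5.2): I: 0.120983; II: 0.227099.
By total probability, P(2.7 < X < 5.2) = 0.47·0.120983 + 0.53·0.227099 = 0.177224.

0.1772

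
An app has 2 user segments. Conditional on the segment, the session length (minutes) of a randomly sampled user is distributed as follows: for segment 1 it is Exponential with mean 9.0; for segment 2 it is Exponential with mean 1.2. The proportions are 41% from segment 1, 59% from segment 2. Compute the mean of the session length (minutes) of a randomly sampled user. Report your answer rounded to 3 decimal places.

Component means — 1: 9; 2: 1.2.
E[X] = 0.41·9 + 0.59·1.2 = 4.398.

4.398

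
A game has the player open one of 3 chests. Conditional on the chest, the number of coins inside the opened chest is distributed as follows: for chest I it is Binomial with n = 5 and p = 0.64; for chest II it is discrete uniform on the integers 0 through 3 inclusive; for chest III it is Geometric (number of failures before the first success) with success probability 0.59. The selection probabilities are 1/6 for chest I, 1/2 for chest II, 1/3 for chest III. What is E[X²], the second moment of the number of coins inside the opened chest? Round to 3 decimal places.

For each component E[X²] = Var + (mean)², giving I: 11.392; II: 3.5; III: 1.66073.
Overall E[X²] = 0.166667·11.392 + 0.5·3.5 + 0.333333·1.66073 = 4.20224.

4.202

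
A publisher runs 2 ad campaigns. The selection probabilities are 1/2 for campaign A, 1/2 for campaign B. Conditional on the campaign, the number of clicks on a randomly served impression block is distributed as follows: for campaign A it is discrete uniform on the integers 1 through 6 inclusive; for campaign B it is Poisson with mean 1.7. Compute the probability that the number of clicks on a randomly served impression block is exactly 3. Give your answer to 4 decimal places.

Conditional on each campaign, P(X = 3): A: 0.166667; B: 0.149587.
By total probability, P(X = 3) = 0.5·0.166667 + 0.5·0.149587 = 0.158127.

0.1581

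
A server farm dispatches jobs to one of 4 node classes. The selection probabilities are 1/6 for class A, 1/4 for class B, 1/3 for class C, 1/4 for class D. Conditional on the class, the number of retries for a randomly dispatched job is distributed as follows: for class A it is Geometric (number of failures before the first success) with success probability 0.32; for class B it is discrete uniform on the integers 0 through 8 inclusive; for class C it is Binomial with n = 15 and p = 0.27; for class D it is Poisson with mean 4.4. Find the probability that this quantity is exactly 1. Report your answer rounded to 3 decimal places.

Conditional on each class, P(X = 1): A: 0.2176; B: 0.111111; C: 0.0494282; D: 0.0540203.
By total probability, P(X = 1) = 0.166667·0.2176 + 0.25·0.111111 + 0.333333·0.0494282 + 0.25·0.0540203 = 0.0940256.

0.094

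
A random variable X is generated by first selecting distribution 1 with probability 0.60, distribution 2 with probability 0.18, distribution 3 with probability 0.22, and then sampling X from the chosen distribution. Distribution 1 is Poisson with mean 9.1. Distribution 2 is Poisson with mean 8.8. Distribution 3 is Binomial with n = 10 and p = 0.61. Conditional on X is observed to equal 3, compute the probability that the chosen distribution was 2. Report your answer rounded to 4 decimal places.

Likelihoods P(X=3 | ·): 1: 0.0140247; 2: 0.0171201; 3: 0.0373786.
Posterior ∝ prior × likelihood. Numerator for 2: 0.18·0.0171201 = 0.00308161.
Normalizing constant: 0.6·0.0140247 + 0.18·0.0171201 + 0.22·0.0373786 = 0.0197197.
P(2 | observation) = 0.00308161 / 0.0197197 = 0.156271.

0.1563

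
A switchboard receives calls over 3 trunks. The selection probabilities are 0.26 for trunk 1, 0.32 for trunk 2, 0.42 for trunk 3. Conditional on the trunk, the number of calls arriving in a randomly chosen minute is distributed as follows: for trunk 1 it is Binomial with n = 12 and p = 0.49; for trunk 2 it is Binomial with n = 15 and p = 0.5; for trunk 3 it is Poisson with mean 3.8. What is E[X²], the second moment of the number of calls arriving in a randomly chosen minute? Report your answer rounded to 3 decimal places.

36.630

For each component E[X²] = Var + (mean)², giving 1: 37.5732; 2: 60; 3: 18.24.
Overall E[X²] = 0.26·37.5732 + 0.32·60 + 0.42·18.24 = 36.6298.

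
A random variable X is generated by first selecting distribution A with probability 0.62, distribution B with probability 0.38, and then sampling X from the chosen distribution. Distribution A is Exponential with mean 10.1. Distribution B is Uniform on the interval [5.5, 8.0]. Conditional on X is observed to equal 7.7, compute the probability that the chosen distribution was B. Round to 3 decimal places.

0.841

Likelihoods f(7.7 | ·): A: 0.0461937; B: 0.4.
Posterior ∝ prior × likelihood. Numerator for B: 0.38·0.4 = 0.152.
Normalizing constant: 0.62·0.0461937 + 0.38·0.4 = 0.18064.
P(B | observation) = 0.152 / 0.18064 = 0.841452.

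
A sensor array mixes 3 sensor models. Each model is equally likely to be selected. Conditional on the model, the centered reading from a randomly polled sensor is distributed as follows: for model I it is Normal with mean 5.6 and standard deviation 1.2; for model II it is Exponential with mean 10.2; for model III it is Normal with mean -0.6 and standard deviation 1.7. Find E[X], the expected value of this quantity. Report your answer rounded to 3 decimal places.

5.067

Component means — I: 5.6; II: 10.2; III: -0.6.
E[X] = 0.333333·5.6 + 0.333333·10.2 + 0.333333·-0.6 = 5.06667.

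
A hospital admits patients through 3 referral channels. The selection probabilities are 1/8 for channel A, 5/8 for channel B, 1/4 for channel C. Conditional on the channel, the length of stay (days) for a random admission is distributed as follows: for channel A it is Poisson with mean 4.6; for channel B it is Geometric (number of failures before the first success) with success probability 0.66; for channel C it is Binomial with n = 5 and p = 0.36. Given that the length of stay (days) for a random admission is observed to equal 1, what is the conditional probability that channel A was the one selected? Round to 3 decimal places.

0.026

Likelihoods P(X=1 | ·): A: 0.0462384; B: 0.2244; C: 0.30199.
Posterior ∝ prior × likelihood. Numerator for A: 0.125·0.0462384 = 0.00577981.
Normalizing constant: 0.125·0.0462384 + 0.625·0.2244 + 0.25·0.30199 = 0.221527.
P(A | observation) = 0.00577981 / 0.221527 = 0.0260907.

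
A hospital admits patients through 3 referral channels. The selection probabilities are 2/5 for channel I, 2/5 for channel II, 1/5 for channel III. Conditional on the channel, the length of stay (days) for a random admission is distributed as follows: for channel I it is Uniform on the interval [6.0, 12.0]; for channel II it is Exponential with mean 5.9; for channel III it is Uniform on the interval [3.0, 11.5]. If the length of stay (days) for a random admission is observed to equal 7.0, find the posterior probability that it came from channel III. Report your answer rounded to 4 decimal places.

Likelihoods f(7.0 | ·): I: 0.166667; II: 0.0517468; III: 0.117647.
Posterior ∝ prior × likelihood. Numerator for III: 0.2·0.117647 = 0.0235294.
Normalizing constant: 0.4·0.166667 + 0.4·0.0517468 + 0.2·0.117647 = 0.110895.
P(III | observation) = 0.0235294 / 0.110895 = 0.212178.

0.2122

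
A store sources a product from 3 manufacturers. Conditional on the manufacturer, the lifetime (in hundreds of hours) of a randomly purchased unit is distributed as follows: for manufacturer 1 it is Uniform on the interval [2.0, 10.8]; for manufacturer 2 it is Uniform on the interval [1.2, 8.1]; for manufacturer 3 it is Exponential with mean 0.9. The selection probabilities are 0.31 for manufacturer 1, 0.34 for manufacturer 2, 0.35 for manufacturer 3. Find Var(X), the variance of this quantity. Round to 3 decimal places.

8.911

Per component, 1: μ=6.4, E[X²]=47.4133; 2: μ=4.65, E[X²]=25.59; 3: μ=0.9, E[X²]=1.62.
E[X] = 0.31·6.4 + 0.34·4.65 + 0.35·0.9 = 3.88.
E[X²] = 0.31·47.4133 + 0.34·25.59 + 0.35·1.62 = 23.9657.
Var(X) = E[X²] − (E[X])² = 23.9657 − 15.0544 = 8.91133.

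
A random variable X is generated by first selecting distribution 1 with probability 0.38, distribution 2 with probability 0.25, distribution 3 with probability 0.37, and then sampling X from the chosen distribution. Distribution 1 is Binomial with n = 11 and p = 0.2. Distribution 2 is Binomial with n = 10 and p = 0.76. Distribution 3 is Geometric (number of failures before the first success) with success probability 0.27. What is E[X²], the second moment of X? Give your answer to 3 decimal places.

For each component E[X²] = Var + (mean)², giving 1: 6.6; 2: 59.584; 3: 17.3237.
Overall E[X²] = 0.38·6.6 + 0.25·59.584 + 0.37·17.3237 = 23.8138.

23.814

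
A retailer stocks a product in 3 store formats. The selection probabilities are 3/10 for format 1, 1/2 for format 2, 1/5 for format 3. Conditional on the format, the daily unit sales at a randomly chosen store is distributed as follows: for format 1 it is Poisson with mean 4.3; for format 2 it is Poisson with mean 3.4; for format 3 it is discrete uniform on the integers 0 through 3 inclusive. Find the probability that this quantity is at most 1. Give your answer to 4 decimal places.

Conditional on each format, P(X ≤ 1): 1: 0.0719134; 2: 0.146842; 3: 0.5.
By total probability, P(X ≤ 1) = 0.3·0.0719134 + 0.5·0.146842 + 0.2·0.5 = 0.194995.

0.1950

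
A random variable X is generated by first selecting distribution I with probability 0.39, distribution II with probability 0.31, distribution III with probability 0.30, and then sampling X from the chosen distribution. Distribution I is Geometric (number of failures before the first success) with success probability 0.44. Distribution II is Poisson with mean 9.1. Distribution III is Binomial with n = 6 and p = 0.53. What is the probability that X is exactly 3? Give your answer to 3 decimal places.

Conditional on each component, P(X = 3): I: 0.077271; II: 0.0140247; III: 0.309137.
By total probability, P(X = 3) = 0.39·0.077271 + 0.31·0.0140247 + 0.3·0.309137 = 0.127224.

0.127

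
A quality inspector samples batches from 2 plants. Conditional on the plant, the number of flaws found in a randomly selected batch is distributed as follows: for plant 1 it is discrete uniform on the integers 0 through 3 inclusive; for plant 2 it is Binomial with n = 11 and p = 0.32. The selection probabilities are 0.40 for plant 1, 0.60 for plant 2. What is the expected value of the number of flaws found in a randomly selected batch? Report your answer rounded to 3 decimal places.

2.712

Component means — 1: 1.5; 2: 3.52.
E[X] = 0.4·1.5 + 0.6·3.52 = 2.712.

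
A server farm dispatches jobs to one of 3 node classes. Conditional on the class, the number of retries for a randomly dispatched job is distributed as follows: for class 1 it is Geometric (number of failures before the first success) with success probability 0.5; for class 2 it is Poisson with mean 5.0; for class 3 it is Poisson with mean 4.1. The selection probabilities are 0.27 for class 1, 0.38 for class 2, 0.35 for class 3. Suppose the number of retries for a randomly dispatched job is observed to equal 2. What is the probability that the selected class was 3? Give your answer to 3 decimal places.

0.426

Likelihoods P(X=2 | ·): 1: 0.125; 2: 0.0842243; 3: 0.139293.
Posterior ∝ prior × likelihood. Numerator for 3: 0.35·0.139293 = 0.0487527.
Normalizing constant: 0.27·0.125 + 0.38·0.0842243 + 0.35·0.139293 = 0.114508.
P(3 | observation) = 0.0487527 / 0.114508 = 0.425758.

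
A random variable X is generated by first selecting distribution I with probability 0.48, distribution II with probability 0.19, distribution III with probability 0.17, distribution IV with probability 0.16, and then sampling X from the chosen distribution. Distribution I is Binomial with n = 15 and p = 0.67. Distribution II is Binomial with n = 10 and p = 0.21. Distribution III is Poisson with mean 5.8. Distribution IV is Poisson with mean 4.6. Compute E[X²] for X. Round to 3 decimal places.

62.053

For each component E[X²] = Var + (mean)², giving I: 104.319; II: 6.069; III: 39.44; IV: 25.76.
Overall E[X²] = 0.48·104.319 + 0.19·6.069 + 0.17·39.44 + 0.16·25.76 = 62.0526.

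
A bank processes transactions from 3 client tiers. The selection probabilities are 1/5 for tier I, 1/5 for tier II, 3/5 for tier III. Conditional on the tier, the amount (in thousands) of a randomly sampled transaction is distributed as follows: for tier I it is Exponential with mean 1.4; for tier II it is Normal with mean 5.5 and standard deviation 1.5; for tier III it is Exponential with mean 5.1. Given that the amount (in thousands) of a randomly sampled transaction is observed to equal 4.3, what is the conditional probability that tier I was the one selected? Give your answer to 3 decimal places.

0.069

Likelihoods f(4.3 | ·): I: 0.0331106; II: 0.193128; III: 0.084384.
Posterior ∝ prior × likelihood. Numerator for I: 0.2·0.0331106 = 0.00662213.
Normalizing constant: 0.2·0.0331106 + 0.2·0.193128 + 0.6·0.084384 = 0.0958781.
P(I | observation) = 0.00662213 / 0.0958781 = 0.0690682.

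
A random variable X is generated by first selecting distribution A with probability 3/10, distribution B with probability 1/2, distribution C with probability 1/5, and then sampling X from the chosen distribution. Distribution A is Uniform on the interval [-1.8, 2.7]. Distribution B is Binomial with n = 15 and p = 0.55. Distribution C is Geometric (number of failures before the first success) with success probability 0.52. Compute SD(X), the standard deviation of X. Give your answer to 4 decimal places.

4.1503

Per component, A: μ=0.45, E[X²]=1.89; B: μ=8.25, E[X²]=71.775; C: μ=0.923077, E[X²]=2.62722.
E[X] = 0.3·0.45 + 0.5·8.25 + 0.2·0.923077 = 4.44462.
E[X²] = 0.3·1.89 + 0.5·71.775 + 0.2·2.62722 = 36.9799.
Var(X) = E[X²] − (E[X])² = 36.9799 − 19.7546 = 17.2253.
SD(X) = √17.2253 = 4.15034.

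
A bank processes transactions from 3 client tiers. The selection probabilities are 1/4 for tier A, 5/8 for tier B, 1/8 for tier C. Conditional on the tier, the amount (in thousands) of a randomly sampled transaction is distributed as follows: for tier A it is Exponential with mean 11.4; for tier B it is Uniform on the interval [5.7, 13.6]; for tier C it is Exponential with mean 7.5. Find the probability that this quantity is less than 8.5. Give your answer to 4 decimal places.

0.4377

Conditional on each tier, P(X < 8.5): A: 0.525557; B: 0.35443; C: 0.678042.
By total probability, P(X < 8.5) = 0.25·0.525557 + 0.625·0.35443 + 0.125·0.678042 = 0.437663.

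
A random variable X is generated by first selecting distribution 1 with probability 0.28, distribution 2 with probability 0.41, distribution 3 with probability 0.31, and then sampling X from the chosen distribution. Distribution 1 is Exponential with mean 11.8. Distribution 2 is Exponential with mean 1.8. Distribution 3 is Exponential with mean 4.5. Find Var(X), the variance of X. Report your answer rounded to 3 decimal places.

Per component, 1: μ=11.8, E[X²]=278.48; 2: μ=1.8, E[X²]=6.48; 3: μ=4.5, E[X²]=40.5.
E[X] = 0.28·11.8 + 0.41·1.8 + 0.31·4.5 = 5.437.
E[X²] = 0.28·278.48 + 0.41·6.48 + 0.31·40.5 = 93.1862.
Var(X) = E[X²] − (E[X])² = 93.1862 − 29.561 = 63.6252.

63.625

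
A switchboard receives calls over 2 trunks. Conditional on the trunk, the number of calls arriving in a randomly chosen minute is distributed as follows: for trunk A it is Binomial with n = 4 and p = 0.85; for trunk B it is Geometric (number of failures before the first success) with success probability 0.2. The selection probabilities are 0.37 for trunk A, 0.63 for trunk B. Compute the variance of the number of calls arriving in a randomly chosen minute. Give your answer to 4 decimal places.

Per component, A: μ=3.4, E[X²]=12.07; B: μ=4, E[X²]=36.
E[X] = 0.37·3.4 + 0.63·4 = 3.778.
E[X²] = 0.37·12.07 + 0.63·36 = 27.1459.
Var(X) = E[X²] − (E[X])² = 27.1459 − 14.2733 = 12.8726.

12.8726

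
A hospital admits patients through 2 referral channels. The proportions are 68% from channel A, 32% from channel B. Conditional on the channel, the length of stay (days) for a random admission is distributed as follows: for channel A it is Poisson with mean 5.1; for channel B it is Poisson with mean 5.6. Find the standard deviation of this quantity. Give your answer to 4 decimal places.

Per component, A: μ=5.1, E[X²]=31.11; B: μ=5.6, E[X²]=36.96.
E[X] = 0.68·5.1 + 0.32·5.6 = 5.26.
E[X²] = 0.68·31.11 + 0.32·36.96 = 32.982.
Var(X) = E[X²] − (E[X])² = 32.982 − 27.6676 = 5.3144.
SD(X) = √5.3144 = 2.3053.

2.3053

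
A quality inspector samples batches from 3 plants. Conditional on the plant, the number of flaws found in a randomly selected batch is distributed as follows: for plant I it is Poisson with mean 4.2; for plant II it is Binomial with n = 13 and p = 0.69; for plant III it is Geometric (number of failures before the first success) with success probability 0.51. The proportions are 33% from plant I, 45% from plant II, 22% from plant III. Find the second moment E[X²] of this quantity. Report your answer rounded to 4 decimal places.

For each component E[X²] = Var + (mean)², giving I: 21.84; II: 83.2416; III: 2.807.
Overall E[X²] = 0.33·21.84 + 0.45·83.2416 + 0.22·2.807 = 45.2835.

45.2835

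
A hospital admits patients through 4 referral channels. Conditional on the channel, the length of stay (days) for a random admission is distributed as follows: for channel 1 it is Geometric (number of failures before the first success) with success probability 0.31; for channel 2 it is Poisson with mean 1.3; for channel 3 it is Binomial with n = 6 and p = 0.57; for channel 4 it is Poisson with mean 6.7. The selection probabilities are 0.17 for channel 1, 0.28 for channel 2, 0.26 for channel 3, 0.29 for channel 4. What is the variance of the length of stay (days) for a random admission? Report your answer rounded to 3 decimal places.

8.507

Per component, 1: μ=2.22581, E[X²]=12.1342; 2: μ=1.3, E[X²]=2.99; 3: μ=3.42, E[X²]=13.167; 4: μ=6.7, E[X²]=51.59.
E[X] = 0.17·2.22581 + 0.28·1.3 + 0.26·3.42 + 0.29·6.7 = 3.57459.
E[X²] = 0.17·12.1342 + 0.28·2.99 + 0.26·13.167 + 0.29·51.59 = 21.2845.
Var(X) = E[X²] − (E[X])² = 21.2845 − 12.7777 = 8.50687.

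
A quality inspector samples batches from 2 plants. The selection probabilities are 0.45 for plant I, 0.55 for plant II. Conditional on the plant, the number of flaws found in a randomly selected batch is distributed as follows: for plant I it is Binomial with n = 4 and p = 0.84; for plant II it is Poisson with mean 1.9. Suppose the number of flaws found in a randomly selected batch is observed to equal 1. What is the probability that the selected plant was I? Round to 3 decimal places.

Likelihoods P(X=1 | ·): I: 0.0137626; II: 0.28418.
Posterior ∝ prior × likelihood. Numerator for I: 0.45·0.0137626 = 0.00619315.
Normalizing constant: 0.45·0.0137626 + 0.55·0.28418 = 0.162492.
P(I | observation) = 0.00619315 / 0.162492 = 0.0381135.

0.038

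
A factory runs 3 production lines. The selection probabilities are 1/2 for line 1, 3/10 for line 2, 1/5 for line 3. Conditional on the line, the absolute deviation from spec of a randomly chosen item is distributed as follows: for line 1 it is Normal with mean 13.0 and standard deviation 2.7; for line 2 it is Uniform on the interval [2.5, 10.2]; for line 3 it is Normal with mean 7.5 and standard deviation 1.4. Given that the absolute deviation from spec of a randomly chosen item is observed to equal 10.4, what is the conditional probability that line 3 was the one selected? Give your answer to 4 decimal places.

0.1255

Likelihoods f(10.4 | ·): 1: 0.0929365; 2: 0; 3: 0.033346.
Posterior ∝ prior × likelihood. Numerator for 3: 0.2·0.033346 = 0.00666919.
Normalizing constant: 0.5·0.0929365 + 0.3·0 + 0.2·0.033346 = 0.0531374.
P(3 | observation) = 0.00666919 / 0.0531374 = 0.125508.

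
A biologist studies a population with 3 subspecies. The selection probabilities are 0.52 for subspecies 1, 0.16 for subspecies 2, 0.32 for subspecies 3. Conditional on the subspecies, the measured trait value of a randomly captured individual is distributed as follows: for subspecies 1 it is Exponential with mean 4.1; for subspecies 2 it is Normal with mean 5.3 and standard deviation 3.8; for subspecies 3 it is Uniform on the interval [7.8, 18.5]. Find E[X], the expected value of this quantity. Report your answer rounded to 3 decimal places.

Component means — 1: 4.1; 2: 5.3; 3: 13.15.
E[X] = 0.52·4.1 + 0.16·5.3 + 0.32·13.15 = 7.188.

7.188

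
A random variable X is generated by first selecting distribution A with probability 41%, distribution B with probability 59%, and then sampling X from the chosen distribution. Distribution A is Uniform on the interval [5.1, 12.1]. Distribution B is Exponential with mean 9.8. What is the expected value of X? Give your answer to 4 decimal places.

Component means — A: 8.6; B: 9.8.
E[X] = 0.41·8.6 + 0.59·9.8 = 9.308.

9.3080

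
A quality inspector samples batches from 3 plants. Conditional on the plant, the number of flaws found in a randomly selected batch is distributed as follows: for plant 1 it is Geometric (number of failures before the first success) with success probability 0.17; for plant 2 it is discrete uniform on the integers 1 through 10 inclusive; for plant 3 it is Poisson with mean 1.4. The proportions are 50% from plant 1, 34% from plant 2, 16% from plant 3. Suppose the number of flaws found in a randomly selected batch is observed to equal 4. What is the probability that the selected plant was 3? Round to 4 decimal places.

Likelihoods P(X=4 | ·): 1: 0.0806791; 2: 0.1; 3: 0.039472.
Posterior ∝ prior × likelihood. Numerator for 3: 0.16·0.039472 = 0.00631551.
Normalizing constant: 0.5·0.0806791 + 0.34·0.1 + 0.16·0.039472 = 0.0806551.
P(3 | observation) = 0.00631551 / 0.0806551 = 0.0783027.

0.0783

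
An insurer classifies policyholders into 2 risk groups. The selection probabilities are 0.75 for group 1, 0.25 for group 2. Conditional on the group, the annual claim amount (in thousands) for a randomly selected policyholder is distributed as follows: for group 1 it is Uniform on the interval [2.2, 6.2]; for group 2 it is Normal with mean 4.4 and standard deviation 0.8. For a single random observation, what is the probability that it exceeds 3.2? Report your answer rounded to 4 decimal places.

0.7958

Conditional on each group, P(X > 3.2): 1: 0.75; 2: 0.933193.
By total probability, P(X > 3.2) = 0.75·0.75 + 0.25·0.933193 = 0.795798.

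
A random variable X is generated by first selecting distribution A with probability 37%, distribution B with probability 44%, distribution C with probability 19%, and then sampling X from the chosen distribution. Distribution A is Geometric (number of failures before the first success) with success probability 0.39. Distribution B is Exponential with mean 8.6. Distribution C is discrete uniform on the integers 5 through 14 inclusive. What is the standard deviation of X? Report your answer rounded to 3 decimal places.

6.939

Per component, A: μ=1.5641, E[X²]=6.45694; B: μ=8.6, E[X²]=147.92; C: μ=9.5, E[X²]=98.5.
E[X] = 0.37·1.5641 + 0.44·8.6 + 0.19·9.5 = 6.16772.
E[X²] = 0.37·6.45694 + 0.44·147.92 + 0.19·98.5 = 86.1889.
Var(X) = E[X²] − (E[X])² = 86.1889 − 38.0407 = 48.1481.
SD(X) = √48.1481 = 6.93888.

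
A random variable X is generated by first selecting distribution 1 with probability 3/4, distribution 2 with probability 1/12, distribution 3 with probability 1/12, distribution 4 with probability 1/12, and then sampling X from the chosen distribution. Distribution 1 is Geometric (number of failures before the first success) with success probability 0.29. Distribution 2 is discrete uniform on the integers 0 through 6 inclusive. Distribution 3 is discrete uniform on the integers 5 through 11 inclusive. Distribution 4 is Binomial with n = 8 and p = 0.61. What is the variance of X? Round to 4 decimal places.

9.7377

Per component, 1: μ=2.44828, E[X²]=14.4364; 2: μ=3, E[X²]=13; 3: μ=8, E[X²]=68; 4: μ=4.88, E[X²]=25.7176.
E[X] = 0.75·2.44828 + 0.0833333·3 + 0.0833333·8 + 0.0833333·4.88 = 3.15954.
E[X²] = 0.75·14.4364 + 0.0833333·13 + 0.0833333·68 + 0.0833333·25.7176 = 19.7204.
Var(X) = E[X²] − (E[X])² = 19.7204 − 9.98269 = 9.73773.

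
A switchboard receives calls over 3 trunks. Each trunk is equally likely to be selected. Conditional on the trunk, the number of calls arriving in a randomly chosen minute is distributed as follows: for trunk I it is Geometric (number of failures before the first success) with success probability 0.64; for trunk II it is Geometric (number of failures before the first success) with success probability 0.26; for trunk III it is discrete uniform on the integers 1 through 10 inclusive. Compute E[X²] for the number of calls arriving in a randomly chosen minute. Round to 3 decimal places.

19.581

For each component E[X²] = Var + (mean)², giving I: 1.19531; II: 19.0473; III: 38.5.
Overall E[X²] = 0.333333·1.19531 + 0.333333·19.0473 + 0.333333·38.5 = 19.5809.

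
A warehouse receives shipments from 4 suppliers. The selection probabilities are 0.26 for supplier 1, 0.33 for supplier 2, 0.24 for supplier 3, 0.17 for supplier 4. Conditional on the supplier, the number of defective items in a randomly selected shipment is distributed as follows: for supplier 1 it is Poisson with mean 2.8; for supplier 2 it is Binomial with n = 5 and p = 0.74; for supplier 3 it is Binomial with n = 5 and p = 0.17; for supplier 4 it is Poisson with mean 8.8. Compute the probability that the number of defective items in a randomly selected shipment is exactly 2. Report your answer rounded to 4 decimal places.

Conditional on each supplier, P(X = 2): 1: 0.238375; 2: 0.0962462; 3: 0.165246; 4: 0.00583638.
By total probability, P(X = 2) = 0.26·0.238375 + 0.33·0.0962462 + 0.24·0.165246 + 0.17·0.00583638 = 0.13439.

0.1344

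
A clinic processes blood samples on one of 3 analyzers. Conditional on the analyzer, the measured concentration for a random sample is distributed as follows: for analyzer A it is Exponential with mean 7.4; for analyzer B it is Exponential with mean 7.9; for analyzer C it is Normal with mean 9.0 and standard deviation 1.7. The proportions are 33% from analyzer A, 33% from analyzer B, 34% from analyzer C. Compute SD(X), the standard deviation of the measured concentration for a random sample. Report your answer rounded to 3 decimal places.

Per component, A: μ=7.4, E[X²]=109.52; B: μ=7.9, E[X²]=124.82; C: μ=9, E[X²]=83.89.
E[X] = 0.33·7.4 + 0.33·7.9 + 0.34·9 = 8.109.
E[X²] = 0.33·109.52 + 0.33·124.82 + 0.34·83.89 = 105.855.
Var(X) = E[X²] − (E[X])² = 105.855 − 65.7559 = 40.0989.
SD(X) = √40.0989 = 6.33237.

6.332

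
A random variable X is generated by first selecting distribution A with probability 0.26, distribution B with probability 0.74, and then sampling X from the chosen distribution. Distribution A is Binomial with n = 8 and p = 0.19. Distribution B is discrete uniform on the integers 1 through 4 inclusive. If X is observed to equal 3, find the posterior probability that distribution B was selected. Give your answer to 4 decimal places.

0.8416

Likelihoods P(X=3 | ·): A: 0.133929; B: 0.25.
Posterior ∝ prior × likelihood. Numerator for B: 0.74·0.25 = 0.185.
Normalizing constant: 0.26·0.133929 + 0.74·0.25 = 0.219821.
P(B | observation) = 0.185 / 0.219821 = 0.841592.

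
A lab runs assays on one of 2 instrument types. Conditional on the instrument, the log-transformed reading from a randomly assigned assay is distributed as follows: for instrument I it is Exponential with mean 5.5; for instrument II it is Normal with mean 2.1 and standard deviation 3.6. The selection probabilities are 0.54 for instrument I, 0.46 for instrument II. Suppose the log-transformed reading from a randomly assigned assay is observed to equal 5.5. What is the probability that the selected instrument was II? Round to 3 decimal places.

Likelihoods f(5.5 | ·): I: 0.0668872; II: 0.0709443.
Posterior ∝ prior × likelihood. Numerator for II: 0.46·0.0709443 = 0.0326344.
Normalizing constant: 0.54·0.0668872 + 0.46·0.0709443 = 0.0687535.
P(II | observation) = 0.0326344 / 0.0687535 = 0.474658.

0.475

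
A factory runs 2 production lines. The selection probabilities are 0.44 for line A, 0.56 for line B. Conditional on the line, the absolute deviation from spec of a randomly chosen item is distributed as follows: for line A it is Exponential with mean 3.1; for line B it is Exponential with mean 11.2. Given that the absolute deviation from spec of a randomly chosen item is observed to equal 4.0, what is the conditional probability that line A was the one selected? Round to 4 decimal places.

Likelihoods f(4.0 | ·): A: 0.0887684; B: 0.0624708.
Posterior ∝ prior × likelihood. Numerator for A: 0.44·0.0887684 = 0.0390581.
Normalizing constant: 0.44·0.0887684 + 0.56·0.0624708 = 0.0740417.
P(A | observation) = 0.0390581 / 0.0740417 = 0.527515.

0.5275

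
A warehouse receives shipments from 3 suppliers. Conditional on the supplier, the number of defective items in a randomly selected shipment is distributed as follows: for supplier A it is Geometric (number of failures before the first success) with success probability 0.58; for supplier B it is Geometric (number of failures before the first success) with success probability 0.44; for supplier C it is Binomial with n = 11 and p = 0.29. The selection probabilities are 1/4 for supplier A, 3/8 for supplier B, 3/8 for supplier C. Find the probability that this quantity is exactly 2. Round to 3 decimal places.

Conditional on each supplier, P(X = 2): A: 0.102312; B: 0.137984; C: 0.212072.
By total probability, P(X = 2) = 0.25·0.102312 + 0.375·0.137984 + 0.375·0.212072 = 0.156849.

0.157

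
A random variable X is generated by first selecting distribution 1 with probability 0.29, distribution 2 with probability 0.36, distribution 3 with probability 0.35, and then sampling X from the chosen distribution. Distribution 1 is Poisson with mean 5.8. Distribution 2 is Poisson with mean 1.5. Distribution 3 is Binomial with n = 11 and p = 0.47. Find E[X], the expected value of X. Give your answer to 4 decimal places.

4.0315

Component means — 1: 5.8; 2: 1.5; 3: 5.17.
E[X] = 0.29·5.8 + 0.36·1.5 + 0.35·5.17 = 4.0315.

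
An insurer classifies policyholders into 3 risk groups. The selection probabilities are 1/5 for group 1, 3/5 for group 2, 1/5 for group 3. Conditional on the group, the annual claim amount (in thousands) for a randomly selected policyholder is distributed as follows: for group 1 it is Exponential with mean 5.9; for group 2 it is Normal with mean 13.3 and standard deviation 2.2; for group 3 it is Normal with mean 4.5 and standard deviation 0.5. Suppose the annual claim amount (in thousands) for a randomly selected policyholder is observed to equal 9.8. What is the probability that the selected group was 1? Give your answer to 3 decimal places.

0.173

Likelihoods f(9.8 | ·): 1: 0.0321942; 2: 0.0511552; 3: 3.18622e-25.
Posterior ∝ prior × likelihood. Numerator for 1: 0.2·0.0321942 = 0.00643884.
Normalizing constant: 0.2·0.0321942 + 0.6·0.0511552 + 0.2·3.18622e-25 = 0.0371319.
P(1 | observation) = 0.00643884 / 0.0371319 = 0.173404.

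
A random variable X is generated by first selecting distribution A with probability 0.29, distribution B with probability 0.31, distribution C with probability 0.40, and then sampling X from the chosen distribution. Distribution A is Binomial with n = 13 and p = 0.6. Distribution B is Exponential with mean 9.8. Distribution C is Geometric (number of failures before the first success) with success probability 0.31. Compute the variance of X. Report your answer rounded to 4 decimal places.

44.6268

Per component, A: μ=7.8, E[X²]=63.96; B: μ=9.8, E[X²]=192.08; C: μ=2.22581, E[X²]=12.1342.
E[X] = 0.29·7.8 + 0.31·9.8 + 0.4·2.22581 = 6.19032.
E[X²] = 0.29·63.96 + 0.31·192.08 + 0.4·12.1342 = 82.9469.
Var(X) = E[X²] − (E[X])² = 82.9469 − 38.3201 = 44.6268.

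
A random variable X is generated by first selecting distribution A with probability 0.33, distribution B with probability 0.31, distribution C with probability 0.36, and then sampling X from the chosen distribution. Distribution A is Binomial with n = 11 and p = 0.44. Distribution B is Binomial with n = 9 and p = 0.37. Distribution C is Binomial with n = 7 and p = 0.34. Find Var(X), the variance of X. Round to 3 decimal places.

Per component, A: μ=4.84, E[X²]=26.136; B: μ=3.33, E[X²]=13.1868; C: μ=2.38, E[X²]=7.2352.
E[X] = 0.33·4.84 + 0.31·3.33 + 0.36·2.38 = 3.4863.
E[X²] = 0.33·26.136 + 0.31·13.1868 + 0.36·7.2352 = 15.3175.
Var(X) = E[X²] − (E[X])² = 15.3175 − 12.1543 = 3.16317.

3.163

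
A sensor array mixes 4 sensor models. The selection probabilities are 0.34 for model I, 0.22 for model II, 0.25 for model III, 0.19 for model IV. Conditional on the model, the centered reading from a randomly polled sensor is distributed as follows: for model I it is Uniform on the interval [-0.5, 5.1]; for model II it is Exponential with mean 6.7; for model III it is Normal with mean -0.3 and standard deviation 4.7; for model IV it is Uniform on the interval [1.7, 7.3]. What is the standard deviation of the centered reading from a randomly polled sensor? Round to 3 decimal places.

Per component, I: μ=2.3, E[X²]=7.90333; II: μ=6.7, E[X²]=89.78; III: μ=-0.3, E[X²]=22.18; IV: μ=4.5, E[X²]=22.8633.
E[X] = 0.34·2.3 + 0.22·6.7 + 0.25·-0.3 + 0.19·4.5 = 3.036.
E[X²] = 0.34·7.90333 + 0.22·89.78 + 0.25·22.18 + 0.19·22.8633 = 32.3278.
Var(X) = E[X²] − (E[X])² = 32.3278 − 9.2173 = 23.1105.
SD(X) = √23.1105 = 4.80734.

4.807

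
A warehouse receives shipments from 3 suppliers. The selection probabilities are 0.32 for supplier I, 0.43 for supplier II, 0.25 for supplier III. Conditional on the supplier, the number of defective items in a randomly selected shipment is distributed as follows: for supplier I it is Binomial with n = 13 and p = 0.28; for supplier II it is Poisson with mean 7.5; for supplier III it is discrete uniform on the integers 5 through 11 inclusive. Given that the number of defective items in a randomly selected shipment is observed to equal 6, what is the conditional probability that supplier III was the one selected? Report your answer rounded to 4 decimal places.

Likelihoods P(X=6 | ·): I: 0.0829455; II: 0.136718; III: 0.142857.
Posterior ∝ prior × likelihood. Numerator for III: 0.25·0.142857 = 0.0357143.
Normalizing constant: 0.32·0.0829455 + 0.43·0.136718 + 0.25·0.142857 = 0.121046.
P(III | observation) = 0.0357143 / 0.121046 = 0.295048.

0.2950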